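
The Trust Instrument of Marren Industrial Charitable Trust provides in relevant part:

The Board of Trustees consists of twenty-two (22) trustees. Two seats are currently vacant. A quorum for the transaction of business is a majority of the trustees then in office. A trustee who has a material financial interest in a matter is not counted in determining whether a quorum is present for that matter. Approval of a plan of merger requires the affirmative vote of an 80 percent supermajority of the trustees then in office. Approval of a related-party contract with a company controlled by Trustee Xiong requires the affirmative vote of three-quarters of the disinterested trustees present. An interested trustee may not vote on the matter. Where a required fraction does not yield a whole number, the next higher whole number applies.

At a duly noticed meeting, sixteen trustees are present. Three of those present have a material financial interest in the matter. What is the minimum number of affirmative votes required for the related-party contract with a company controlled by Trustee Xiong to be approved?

10

The related-party contract with a company controlled by Trustee Xiong requires three-fourths of the disinterested trustees present (16 − 3 = 13).
3/4 of 13 = 9.75, rounded up to 10.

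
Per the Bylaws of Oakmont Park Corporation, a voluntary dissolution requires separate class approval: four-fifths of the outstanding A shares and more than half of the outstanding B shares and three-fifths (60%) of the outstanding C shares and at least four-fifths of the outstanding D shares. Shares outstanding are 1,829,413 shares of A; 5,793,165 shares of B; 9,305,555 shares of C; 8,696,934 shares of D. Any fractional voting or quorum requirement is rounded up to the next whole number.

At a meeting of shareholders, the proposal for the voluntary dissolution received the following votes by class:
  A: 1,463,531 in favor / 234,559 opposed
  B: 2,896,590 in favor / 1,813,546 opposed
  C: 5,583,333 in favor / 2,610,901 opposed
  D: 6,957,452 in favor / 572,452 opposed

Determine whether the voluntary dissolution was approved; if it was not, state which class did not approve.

Not approved — the D shares did not give the required vote.

A: 4/5 of 1829413 = 1463530.40, rounded up to 1463531; 1,463,531 required, 1,463,531 in favor — approved.
B: a majority of 5793165 is 2896583; 2,896,583 required, 2,896,590 in favor — approved.
C: 3/5 of 9305555 = 5583333; 5,583,333 required, 5,583,333 in favor — approved.
D: 4/5 of 8696934 = 6957547.20, rounded up to 6957548; 6,957,548 required, 6,957,452 in favor — not approved.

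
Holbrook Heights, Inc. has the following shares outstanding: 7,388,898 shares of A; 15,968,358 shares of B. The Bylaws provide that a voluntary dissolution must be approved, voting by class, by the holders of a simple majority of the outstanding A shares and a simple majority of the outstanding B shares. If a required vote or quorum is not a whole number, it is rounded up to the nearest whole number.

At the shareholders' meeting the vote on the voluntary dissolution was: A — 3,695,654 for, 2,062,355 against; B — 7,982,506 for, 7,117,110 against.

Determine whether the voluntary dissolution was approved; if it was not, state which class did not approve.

Not approved — the B shares did not give the required vote.

A: a majority of 7388898 is 3694450; 3,694,450 required, 3,695,654 in favor — approved.
B: a majority of 15968358 is 7984180; 7,984,180 required, 7,982,506 in favor — not approved.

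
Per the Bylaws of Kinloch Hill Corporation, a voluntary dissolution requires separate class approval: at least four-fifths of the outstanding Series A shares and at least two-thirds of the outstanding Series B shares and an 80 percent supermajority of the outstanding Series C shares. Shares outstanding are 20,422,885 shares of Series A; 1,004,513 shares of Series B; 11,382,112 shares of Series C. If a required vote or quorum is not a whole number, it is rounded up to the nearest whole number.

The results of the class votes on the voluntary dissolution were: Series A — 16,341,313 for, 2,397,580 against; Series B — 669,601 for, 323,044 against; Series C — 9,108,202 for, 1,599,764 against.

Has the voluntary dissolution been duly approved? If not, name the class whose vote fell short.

Series A: 4/5 of 20422885 = 16338308; 16,338,308 required, 16,341,313 in favor — approved.
Series B: 2/3 of 1004513 = 669675.33, rounded up to 669676; 669,676 required, 669,601 in favor — not approved.
Series C: 4/5 of 11382112 = 9105689.60, rounded up to 9105690; 9,105,690 required, 9,108,202 in favor — approved.

Not approved — the Series B shares did not give the required vote.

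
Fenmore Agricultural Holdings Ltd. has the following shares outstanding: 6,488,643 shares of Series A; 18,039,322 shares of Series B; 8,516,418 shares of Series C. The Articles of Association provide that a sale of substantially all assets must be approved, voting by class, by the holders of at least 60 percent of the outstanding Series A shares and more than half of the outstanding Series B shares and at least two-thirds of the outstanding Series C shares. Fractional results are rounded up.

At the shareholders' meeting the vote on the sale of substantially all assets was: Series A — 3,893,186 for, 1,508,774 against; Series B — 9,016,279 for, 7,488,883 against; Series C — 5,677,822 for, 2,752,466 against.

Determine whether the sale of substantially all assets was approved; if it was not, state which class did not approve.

Not approved — the Series B shares did not give the required vote.

Series A: 3/5 of 6488643 = 3893185.80, rounded up to 3893186; 3,893,186 required, 3,893,186 in favor — approved.
Series B: a majority of 18039322 is 9019662; 9,019,662 required, 9,016,279 in favor — not approved.
Series C: 2/3 of 8516418 = 5677612; 5,677,612 required, 5,677,822 in favor — approved.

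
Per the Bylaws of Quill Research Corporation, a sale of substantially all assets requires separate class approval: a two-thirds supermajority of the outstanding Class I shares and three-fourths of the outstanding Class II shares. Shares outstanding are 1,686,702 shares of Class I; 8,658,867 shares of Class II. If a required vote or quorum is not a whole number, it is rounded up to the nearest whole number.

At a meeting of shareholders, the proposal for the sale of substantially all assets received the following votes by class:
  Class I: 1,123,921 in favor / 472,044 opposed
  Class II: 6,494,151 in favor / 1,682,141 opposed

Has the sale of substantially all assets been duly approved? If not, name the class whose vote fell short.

Not approved — the Class I shares did not give the required vote.

Class I: 2/3 of 1686702 = 1124468; 1,124,468 required, 1,123,921 in favor — not approved.
Class II: 3/4 of 8658867 = 6494150.25, rounded up to 6494151; 6,494,151 required, 6,494,151 in favor — approved.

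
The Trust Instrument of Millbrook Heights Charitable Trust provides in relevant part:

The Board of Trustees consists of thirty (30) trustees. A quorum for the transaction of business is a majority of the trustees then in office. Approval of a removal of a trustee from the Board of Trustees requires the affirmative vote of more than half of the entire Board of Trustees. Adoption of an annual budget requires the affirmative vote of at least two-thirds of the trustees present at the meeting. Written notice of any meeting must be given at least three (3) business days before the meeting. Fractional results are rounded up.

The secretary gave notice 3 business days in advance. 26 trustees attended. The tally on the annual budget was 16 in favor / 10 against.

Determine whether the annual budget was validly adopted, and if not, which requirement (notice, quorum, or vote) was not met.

Invalid — vote requirement not satisfied.

Notice: 3 business days given; 3 required (3 ≥ 3). Satisfied.
Quorum: 26 present; quorum is 16. Satisfied.
Vote: the annual budget requires two-thirds of the trustees present (26). 2/3 of 26 = 17.33, rounded up to 18, so 18 affirmative votes are needed; 16 voted in favor. Not satisfied.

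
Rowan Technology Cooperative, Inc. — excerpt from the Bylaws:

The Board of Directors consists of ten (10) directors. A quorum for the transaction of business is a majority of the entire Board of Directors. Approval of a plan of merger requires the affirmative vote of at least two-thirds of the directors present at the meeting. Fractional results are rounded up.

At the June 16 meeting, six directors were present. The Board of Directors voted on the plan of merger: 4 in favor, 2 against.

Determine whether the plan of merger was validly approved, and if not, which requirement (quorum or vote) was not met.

Valid — all requirements satisfied.

Quorum: 6 present; quorum is 6. Satisfied.
Vote: the plan of merger requires two-thirds of the directors present (6). 2/3 of 6 = 4, so 4 affirmative votes are needed; 4 voted in favor. Satisfied.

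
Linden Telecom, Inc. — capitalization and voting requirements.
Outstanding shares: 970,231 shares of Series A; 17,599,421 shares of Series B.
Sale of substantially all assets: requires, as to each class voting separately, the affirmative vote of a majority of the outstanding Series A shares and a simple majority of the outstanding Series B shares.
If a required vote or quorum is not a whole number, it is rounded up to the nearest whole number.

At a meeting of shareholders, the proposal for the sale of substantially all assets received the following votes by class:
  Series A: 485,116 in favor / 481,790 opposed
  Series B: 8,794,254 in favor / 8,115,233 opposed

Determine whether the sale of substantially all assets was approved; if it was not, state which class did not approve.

Not approved — the Series B shares did not give the required vote.

Series A: a majority of 970231 is 485116; 485,116 required, 485,116 in favor — approved.
Series B: a majority of 17599421 is 8799711; 8,799,711 required, 8,794,254 in favor — not approved.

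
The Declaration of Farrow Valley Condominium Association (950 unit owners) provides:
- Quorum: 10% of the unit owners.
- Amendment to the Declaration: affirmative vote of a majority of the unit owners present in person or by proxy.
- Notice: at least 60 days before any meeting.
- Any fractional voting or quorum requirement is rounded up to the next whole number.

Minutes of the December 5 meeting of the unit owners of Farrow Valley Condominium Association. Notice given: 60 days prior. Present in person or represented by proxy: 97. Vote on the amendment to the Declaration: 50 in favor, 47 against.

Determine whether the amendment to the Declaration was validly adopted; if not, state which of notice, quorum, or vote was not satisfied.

Valid — all requirements satisfied.

Notice: 60 days given; 60 required. Satisfied.
Quorum: 10% of 950 = 95; 97 present. Satisfied.
Vote: requires a majority of those present (97); a majority of 97 is 49, so 49 needed; 50 in favor. Satisfied.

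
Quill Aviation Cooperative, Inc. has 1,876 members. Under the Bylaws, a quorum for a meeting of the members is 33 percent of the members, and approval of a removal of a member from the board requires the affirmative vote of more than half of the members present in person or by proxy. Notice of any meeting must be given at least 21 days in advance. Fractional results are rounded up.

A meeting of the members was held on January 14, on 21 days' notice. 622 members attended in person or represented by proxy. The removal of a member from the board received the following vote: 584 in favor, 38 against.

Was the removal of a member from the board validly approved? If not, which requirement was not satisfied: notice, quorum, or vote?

Notice: 21 days given; 21 required. Satisfied.
Quorum: 33% of 1,876 = 619.08, rounded up to 620; 622 present. Satisfied.
Vote: requires a majority of those present (622); a majority of 622 is 312, so 312 needed; 584 in favor. Satisfied.

Valid — all requirements satisfied.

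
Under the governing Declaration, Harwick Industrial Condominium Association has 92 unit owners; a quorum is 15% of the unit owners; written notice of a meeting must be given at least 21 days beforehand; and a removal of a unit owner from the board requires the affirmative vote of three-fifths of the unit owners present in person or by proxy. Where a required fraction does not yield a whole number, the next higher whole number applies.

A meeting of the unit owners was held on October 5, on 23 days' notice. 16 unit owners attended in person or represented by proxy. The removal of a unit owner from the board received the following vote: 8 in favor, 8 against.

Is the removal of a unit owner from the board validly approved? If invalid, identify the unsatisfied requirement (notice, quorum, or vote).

Notice: 23 days given; 21 required. Satisfied.
Quorum: 15% of 92 = 13.80, rounded up to 14; 16 present. Satisfied.
Vote: requires three-fifths of those present (16); 3/5 of 16 = 9.60, rounded up to 10, so 10 needed; 8 in favor. Not satisfied.

Invalid — vote requirement not satisfied.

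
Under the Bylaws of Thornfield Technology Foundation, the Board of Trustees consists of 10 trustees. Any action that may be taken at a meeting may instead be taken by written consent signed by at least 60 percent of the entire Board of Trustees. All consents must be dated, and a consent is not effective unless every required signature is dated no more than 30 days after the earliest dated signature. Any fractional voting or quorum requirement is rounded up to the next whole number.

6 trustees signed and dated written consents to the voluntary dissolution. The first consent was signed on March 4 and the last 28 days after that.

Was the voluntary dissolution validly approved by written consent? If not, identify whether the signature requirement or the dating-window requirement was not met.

Effective — both the signature and dating-window requirements are satisfied.

Signatures required: at least 60 percent of 10 — 3/5 of 10 = 6, so 6 needed; 6 signed. Sufficient.
Dating window: the latest signature is 28 days after the earliest; the limit is 30 days. Within the window.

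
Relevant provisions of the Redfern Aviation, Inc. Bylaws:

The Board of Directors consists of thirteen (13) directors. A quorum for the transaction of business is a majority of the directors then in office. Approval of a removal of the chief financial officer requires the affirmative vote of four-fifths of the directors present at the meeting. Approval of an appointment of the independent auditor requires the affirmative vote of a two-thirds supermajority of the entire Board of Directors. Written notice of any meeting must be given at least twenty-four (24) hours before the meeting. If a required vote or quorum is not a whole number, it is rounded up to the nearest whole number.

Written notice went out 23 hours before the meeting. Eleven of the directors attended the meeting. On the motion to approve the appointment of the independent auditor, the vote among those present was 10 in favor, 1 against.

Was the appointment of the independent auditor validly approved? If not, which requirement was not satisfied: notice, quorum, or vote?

Invalid — notice requirement not satisfied.

Notice: 23 hours given; 24 required (23 < 24). Not satisfied.
Quorum: 11 present; quorum is 7. Satisfied.
Vote: the appointment of the independent auditor requires two-thirds of the entire Board of Directors (13). 2/3 of 13 = 8.67, rounded up to 9, so 9 affirmative votes are needed; 10 voted in favor. Satisfied.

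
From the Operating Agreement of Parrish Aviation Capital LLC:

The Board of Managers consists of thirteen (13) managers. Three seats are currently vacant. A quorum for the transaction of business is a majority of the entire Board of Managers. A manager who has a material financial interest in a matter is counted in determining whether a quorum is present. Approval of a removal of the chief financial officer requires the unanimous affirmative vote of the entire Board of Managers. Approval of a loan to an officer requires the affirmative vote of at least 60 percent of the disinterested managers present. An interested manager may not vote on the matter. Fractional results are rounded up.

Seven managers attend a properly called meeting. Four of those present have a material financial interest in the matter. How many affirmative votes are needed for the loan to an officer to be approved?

The loan to an officer requires three-fifths of the disinterested managers present (7 − 4 = 3).
3/5 of 3 = 1.80, rounded up to 2.

2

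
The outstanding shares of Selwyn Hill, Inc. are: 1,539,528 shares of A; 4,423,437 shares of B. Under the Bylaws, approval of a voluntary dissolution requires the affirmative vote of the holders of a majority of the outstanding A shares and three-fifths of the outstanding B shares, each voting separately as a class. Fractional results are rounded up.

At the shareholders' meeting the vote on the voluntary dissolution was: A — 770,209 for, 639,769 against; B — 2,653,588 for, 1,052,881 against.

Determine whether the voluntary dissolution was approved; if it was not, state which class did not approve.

Not approved — the B shares did not give the required vote.

A: a majority of 1539528 is 769765; 769,765 required, 770,209 in favor — approved.
B: 3/5 of 4423437 = 2654062.20, rounded up to 2654063; 2,654,063 required, 2,653,588 in favor — not approved.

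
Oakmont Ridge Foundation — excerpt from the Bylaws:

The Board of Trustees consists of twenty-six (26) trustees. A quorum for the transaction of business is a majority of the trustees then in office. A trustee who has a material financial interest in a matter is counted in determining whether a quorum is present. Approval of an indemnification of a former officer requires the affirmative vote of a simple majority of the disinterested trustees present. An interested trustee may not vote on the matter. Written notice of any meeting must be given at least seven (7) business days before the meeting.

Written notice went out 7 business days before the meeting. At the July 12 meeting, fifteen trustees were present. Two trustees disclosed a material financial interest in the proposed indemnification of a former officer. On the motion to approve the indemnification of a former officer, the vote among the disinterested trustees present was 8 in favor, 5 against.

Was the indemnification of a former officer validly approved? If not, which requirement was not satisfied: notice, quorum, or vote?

Notice: 7 business days given; 7 required (7 ≥ 7). Satisfied.
Quorum: 15 present (interested trustees count toward quorum); quorum is 14. Satisfied.
Vote: the indemnification of a former officer requires a majority of the disinterested trustees present (15 − 2 = 13). A majority of 13 is 7, so 7 affirmative votes are needed; 8 voted in favor. Satisfied.

Valid — all requirements satisfied.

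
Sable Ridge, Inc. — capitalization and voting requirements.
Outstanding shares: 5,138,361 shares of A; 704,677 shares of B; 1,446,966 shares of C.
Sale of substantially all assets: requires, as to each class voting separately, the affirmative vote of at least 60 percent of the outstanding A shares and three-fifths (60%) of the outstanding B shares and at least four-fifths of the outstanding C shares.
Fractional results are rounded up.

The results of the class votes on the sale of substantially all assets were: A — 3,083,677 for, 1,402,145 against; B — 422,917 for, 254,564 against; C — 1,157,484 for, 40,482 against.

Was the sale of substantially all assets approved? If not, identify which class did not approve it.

A: 3/5 of 5138361 = 3083016.60, rounded up to 3083017; 3,083,017 required, 3,083,677 in favor — approved.
B: 3/5 of 704677 = 422806.20, rounded up to 422807; 422,807 required, 422,917 in favor — approved.
C: 4/5 of 1446966 = 1157572.80, rounded up to 1157573; 1,157,573 required, 1,157,484 in favor — not approved.

Not approved — the C shares did not give the required vote.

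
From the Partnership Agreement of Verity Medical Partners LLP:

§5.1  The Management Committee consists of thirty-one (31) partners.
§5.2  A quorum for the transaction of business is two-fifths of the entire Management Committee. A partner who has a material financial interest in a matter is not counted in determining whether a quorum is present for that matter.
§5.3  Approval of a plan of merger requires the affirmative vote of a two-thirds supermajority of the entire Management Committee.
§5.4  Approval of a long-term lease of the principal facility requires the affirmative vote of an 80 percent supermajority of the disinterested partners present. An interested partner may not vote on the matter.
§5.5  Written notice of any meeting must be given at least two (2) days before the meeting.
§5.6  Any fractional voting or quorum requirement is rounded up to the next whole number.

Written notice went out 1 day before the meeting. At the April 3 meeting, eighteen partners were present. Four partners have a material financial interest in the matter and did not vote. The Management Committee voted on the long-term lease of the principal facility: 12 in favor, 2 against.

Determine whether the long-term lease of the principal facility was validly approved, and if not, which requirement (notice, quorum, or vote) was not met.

Invalid — notice requirement not satisfied.

Notice: 1 day given; 2 required (1 < 2). Not satisfied.
Quorum: 18 present, but the 4 interested partners do not count, leaving 14. Quorum is 13. Satisfied.
Vote: the long-term lease of the principal facility requires four-fifths of the disinterested partners present (18 − 4 = 14). 4/5 of 14 = 11.20, rounded up to 12, so 12 affirmative votes are needed; 12 voted in favor. Satisfied.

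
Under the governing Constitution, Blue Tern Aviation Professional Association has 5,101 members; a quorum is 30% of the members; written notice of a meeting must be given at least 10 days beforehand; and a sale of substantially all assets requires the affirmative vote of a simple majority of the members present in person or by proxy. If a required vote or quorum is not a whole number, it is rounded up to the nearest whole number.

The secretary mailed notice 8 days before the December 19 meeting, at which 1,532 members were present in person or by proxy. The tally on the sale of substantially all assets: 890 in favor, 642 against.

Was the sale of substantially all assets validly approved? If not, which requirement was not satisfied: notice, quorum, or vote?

Invalid — notice requirement not satisfied.

Notice: 8 days given; 10 required. Not satisfied.
Quorum: 30% of 5,101 = 1,530.30, rounded up to 1,531; 1,532 present. Satisfied.
Vote: requires a majority of those present (1,532); a majority of 1532 is 767, so 767 needed; 890 in favor. Satisfied.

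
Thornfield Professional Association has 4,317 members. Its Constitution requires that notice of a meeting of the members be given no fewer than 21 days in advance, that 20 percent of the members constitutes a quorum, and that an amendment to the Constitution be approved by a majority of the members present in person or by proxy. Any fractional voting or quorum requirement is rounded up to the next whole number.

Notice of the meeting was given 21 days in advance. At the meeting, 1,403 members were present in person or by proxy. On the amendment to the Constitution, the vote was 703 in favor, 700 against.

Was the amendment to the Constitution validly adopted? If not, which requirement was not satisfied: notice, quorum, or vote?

Notice: 21 days given; 21 required. Satisfied.
Quorum: 20% of 4,317 = 863.40, rounded up to 864; 1,403 present. Satisfied.
Vote: requires a majority of those present (1,403); a majority of 1403 is 702, so 702 needed; 703 in favor. Satisfied.

Valid — all requirements satisfied.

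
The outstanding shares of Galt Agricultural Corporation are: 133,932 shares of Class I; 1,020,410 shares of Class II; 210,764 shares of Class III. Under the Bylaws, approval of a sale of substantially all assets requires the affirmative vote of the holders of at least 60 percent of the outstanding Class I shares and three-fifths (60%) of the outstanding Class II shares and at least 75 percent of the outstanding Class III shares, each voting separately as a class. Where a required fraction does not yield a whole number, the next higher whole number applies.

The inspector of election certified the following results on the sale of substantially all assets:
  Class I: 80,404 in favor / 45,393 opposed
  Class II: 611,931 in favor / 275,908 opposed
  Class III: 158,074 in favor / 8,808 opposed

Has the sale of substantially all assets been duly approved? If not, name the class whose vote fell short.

Class I: 3/5 of 133932 = 80359.20, rounded up to 80360; 80,360 required, 80,404 in favor — approved.
Class II: 3/5 of 1020410 = 612246; 612,246 required, 611,931 in favor — not approved.
Class III: 3/4 of 210764 = 158073; 158,073 required, 158,074 in favor — approved.

Not approved — the Class II shares did not give the required vote.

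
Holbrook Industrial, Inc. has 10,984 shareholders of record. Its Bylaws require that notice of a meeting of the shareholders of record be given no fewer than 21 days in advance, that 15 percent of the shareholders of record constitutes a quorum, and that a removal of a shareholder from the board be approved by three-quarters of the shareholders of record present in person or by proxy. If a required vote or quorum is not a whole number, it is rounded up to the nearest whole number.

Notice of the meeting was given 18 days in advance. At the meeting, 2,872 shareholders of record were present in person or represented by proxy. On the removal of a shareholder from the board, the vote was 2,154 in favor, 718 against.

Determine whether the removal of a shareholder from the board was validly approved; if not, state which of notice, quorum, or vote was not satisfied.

Invalid — notice requirement not satisfied.

Notice: 18 days given; 21 required. Not satisfied.
Quorum: 15% of 10,984 = 1,647.60, rounded up to 1,648; 2,872 present. Satisfied.
Vote: requires three-fourths of those present (2,872); 3/4 of 2872 = 2154, so 2,154 needed; 2,154 in favor. Satisfied.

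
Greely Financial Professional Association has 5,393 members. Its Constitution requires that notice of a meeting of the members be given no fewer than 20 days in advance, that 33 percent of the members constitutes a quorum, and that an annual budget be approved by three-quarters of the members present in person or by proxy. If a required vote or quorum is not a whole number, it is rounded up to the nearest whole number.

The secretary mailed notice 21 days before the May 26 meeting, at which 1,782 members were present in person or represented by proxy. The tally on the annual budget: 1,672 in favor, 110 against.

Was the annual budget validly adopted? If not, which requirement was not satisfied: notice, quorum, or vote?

Notice: 21 days given; 20 required. Satisfied.
Quorum: 33% of 5,393 = 1,779.69, rounded up to 1,780; 1,782 present. Satisfied.
Vote: requires three-fourths of those present (1,782); 3/4 of 1782 = 1336.50, rounded up to 1337, so 1,337 needed; 1,672 in favor. Satisfied.

Valid — all requirements satisfied.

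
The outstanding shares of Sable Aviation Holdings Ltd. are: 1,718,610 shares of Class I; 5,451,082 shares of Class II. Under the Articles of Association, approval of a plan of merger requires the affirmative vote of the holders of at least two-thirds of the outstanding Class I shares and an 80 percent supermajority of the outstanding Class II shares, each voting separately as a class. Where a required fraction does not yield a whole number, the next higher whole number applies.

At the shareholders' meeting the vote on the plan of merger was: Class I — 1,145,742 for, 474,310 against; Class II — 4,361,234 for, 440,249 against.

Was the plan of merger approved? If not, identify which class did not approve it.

Class I: 2/3 of 1718610 = 1145740; 1,145,740 required, 1,145,742 in favor — approved.
Class II: 4/5 of 5451082 = 4360865.60, rounded up to 4360866; 4,360,866 required, 4,361,234 in favor — approved.

Approved — every class gave the required vote.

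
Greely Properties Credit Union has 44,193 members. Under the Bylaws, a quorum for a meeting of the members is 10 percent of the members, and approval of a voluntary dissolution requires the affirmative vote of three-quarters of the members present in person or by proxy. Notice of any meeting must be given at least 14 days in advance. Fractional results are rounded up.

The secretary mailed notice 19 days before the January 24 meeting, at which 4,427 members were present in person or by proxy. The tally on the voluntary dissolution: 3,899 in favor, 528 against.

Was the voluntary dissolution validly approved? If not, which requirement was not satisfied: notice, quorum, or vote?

Notice: 19 days given; 14 required. Satisfied.
Quorum: 10% of 44,193 = 4,419.30, rounded up to 4,420; 4,427 present. Satisfied.
Vote: requires three-fourths of those present (4,427); 3/4 of 4427 = 3320.25, rounded up to 3321, so 3,321 needed; 3,899 in favor. Satisfied.

Valid — all requirements satisfied.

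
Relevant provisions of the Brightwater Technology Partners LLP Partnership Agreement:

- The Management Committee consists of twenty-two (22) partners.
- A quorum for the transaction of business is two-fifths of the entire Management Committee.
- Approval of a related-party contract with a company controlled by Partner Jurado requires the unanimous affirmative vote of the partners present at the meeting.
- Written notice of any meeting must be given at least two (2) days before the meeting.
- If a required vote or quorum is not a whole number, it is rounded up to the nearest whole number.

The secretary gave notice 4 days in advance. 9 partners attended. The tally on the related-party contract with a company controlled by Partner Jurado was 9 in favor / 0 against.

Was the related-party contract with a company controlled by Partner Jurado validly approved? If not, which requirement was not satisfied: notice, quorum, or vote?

Valid — all requirements satisfied.

Notice: 4 days given; 2 required (4 ≥ 2). Satisfied.
Quorum: 9 present; quorum is 9. Satisfied.
Vote: the related-party contract with a company controlled by Partner Jurado requires the unanimous vote of the partners present (9). Unanimous means all 9, so 9 affirmative votes are needed; 9 voted in favor. Satisfied.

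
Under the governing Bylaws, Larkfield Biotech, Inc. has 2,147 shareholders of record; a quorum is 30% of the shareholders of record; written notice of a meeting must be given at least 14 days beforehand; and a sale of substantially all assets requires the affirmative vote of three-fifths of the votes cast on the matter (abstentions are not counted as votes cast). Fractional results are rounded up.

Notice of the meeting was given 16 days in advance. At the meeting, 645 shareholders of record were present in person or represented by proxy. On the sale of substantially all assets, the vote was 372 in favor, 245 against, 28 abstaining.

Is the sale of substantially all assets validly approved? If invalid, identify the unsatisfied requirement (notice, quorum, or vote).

Notice: 16 days given; 14 required. Satisfied.
Quorum: 30% of 2,147 = 644.10, rounded up to 645; 645 present. Satisfied.
Vote: requires three-fifths of the votes cast (645 − 28 abstaining = 617); 3/5 of 617 = 370.20, rounded up to 371, so 371 needed; 372 in favor. Satisfied.

Valid — all requirements satisfied.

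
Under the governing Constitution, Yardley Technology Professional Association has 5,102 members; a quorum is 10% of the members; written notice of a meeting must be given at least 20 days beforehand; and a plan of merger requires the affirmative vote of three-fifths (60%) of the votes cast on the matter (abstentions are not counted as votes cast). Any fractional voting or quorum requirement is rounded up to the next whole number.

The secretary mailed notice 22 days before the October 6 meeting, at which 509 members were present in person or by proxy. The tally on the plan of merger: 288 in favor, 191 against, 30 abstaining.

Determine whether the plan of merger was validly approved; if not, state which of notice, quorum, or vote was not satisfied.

Invalid — quorum requirement not satisfied.

Notice: 22 days given; 20 required. Satisfied.
Quorum: 10% of 5,102 = 510.20, rounded up to 511; 509 present. Not satisfied.
Vote: requires three-fifths of the votes cast (509 − 30 abstaining = 479); 3/5 of 479 = 287.40, rounded up to 288, so 288 needed; 288 in favor. Satisfied.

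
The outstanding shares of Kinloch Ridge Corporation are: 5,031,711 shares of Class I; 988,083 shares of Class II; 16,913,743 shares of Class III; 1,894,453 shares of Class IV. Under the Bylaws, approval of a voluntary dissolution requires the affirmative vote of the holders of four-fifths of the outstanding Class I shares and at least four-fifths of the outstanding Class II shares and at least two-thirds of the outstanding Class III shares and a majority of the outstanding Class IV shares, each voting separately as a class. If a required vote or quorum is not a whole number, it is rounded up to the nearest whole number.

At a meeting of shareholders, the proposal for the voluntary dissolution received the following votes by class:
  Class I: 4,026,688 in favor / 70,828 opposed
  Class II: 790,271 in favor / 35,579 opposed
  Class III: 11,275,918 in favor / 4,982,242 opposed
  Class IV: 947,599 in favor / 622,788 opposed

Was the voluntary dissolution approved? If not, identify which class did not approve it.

Class I: 4/5 of 5031711 = 4025368.80, rounded up to 4025369; 4,025,369 required, 4,026,688 in favor — approved.
Class II: 4/5 of 988083 = 790466.40, rounded up to 790467; 790,467 required, 790,271 in favor — not approved.
Class III: 2/3 of 16913743 = 11275828.67, rounded up to 11275829; 11,275,829 required, 11,275,918 in favor — approved.
Class IV: a majority of 1894453 is 947227; 947,227 required, 947,599 in favor — approved.

Not approved — the Class II shares did not give the required vote.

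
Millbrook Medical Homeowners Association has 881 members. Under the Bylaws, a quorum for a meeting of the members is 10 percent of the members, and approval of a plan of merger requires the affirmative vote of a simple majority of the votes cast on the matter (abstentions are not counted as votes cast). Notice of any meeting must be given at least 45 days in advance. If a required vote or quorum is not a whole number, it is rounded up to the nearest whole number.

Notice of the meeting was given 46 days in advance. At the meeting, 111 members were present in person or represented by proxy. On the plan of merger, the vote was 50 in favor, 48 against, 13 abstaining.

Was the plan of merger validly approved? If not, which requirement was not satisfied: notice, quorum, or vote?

Notice: 46 days given; 45 required. Satisfied.
Quorum: 10% of 881 = 88.10, rounded up to 89; 111 present. Satisfied.
Vote: requires a majority of the votes cast (111 − 13 abstaining = 98); a majority of 98 is 50, so 50 needed; 50 in favor. Satisfied.

Valid — all requirements satisfied.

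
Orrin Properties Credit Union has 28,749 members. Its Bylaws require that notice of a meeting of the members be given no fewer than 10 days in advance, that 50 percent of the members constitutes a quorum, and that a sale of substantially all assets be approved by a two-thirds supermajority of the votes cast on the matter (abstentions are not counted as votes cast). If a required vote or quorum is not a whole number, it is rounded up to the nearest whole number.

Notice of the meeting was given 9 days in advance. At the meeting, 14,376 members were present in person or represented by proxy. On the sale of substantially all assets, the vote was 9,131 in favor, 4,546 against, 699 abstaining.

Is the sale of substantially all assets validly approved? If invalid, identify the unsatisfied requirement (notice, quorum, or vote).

Notice: 9 days given; 10 required. Not satisfied.
Quorum: 50% of 28,749 = 14,374.50, rounded up to 14,375; 14,376 present. Satisfied.
Vote: requires two-thirds of the votes cast (14,376 − 699 abstaining = 13,677); 2/3 of 13677 = 9118, so 9,118 needed; 9,131 in favor. Satisfied.

Invalid — notice requirement not satisfied.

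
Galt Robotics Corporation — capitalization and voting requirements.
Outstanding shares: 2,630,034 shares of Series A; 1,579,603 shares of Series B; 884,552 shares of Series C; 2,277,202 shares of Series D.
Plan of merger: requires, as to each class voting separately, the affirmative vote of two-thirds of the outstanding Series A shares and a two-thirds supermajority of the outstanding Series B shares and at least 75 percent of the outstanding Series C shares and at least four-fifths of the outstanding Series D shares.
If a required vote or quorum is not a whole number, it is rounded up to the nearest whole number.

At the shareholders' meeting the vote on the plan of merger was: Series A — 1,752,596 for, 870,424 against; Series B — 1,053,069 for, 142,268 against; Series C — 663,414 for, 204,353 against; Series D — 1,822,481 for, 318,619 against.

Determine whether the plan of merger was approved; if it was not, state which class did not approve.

Series A: 2/3 of 2630034 = 1753356; 1,753,356 required, 1,752,596 in favor — not approved.
Series B: 2/3 of 1579603 = 1053068.67, rounded up to 1053069; 1,053,069 required, 1,053,069 in favor — approved.
Series C: 3/4 of 884552 = 663414; 663,414 required, 663,414 in favor — approved.
Series D: 4/5 of 2277202 = 1821761.60, rounded up to 1821762; 1,821,762 required, 1,822,481 in favor — approved.

Not approved — the Series A shares did not give the required vote.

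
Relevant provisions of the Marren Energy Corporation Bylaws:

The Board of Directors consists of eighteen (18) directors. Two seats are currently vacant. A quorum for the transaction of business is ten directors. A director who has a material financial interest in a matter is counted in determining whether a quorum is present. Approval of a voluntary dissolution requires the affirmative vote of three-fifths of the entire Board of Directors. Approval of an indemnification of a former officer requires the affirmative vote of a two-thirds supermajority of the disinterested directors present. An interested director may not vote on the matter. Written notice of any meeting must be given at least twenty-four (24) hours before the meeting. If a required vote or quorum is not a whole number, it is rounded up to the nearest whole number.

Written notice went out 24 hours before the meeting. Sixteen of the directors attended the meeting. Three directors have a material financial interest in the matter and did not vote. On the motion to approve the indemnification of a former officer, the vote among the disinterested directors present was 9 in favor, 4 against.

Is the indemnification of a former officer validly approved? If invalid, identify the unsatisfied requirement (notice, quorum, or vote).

Valid — all requirements satisfied.

Notice: 24 hours given; 24 required (24 ≥ 24). Satisfied.
Quorum: 16 present (interested directors count toward quorum); quorum is 10. Satisfied.
Vote: the indemnification of a former officer requires two-thirds of the disinterested directors present (16 − 3 = 13). 2/3 of 13 = 8.67, rounded up to 9, so 9 affirmative votes are needed; 9 voted in favor. Satisfied.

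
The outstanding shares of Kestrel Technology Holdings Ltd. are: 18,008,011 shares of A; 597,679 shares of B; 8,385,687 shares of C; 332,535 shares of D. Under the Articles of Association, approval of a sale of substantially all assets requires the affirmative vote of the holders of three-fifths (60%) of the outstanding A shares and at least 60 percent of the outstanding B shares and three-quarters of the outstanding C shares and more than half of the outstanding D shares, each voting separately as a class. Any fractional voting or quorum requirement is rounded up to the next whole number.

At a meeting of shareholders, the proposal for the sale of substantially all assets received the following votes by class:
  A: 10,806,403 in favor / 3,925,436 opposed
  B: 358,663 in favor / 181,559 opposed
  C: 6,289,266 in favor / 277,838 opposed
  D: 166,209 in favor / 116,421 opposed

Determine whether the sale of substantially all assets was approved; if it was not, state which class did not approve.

A: 3/5 of 18008011 = 10804806.60, rounded up to 10804807; 10,804,807 required, 10,806,403 in favor — approved.
B: 3/5 of 597679 = 358607.40, rounded up to 358608; 358,608 required, 358,663 in favor — approved.
C: 3/4 of 8385687 = 6289265.25, rounded up to 6289266; 6,289,266 required, 6,289,266 in favor — approved.
D: a majority of 332535 is 166268; 166,268 required, 166,209 in favor — not approved.

Not approved — the D shares did not give the required vote.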